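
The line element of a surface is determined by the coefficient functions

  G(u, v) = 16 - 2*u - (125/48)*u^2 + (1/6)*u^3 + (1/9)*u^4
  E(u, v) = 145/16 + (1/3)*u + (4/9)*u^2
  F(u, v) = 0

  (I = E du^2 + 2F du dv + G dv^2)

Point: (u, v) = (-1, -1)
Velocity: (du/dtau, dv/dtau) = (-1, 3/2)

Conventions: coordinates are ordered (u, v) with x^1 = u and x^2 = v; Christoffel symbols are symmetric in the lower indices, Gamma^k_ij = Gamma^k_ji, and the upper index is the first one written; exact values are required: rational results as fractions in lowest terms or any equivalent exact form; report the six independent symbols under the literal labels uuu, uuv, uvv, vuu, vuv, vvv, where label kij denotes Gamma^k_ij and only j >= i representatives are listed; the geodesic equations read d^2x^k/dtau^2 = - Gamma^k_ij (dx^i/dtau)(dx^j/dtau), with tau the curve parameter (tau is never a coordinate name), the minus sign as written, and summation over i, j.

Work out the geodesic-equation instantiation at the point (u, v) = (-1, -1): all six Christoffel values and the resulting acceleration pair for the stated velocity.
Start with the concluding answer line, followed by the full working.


Answer: Gamma_uuu = -40/1321, Gamma_uuv = 0, Gamma_uvv = -235/1321, Gamma_vuu = 0, Gamma_vuv = 5/47, Gamma_vvv = 0; accelerations (d^2u/dtau^2, d^2v/dtau^2) = (2275/5284, 15/47)

E = 1321/144, F = 0, G = 2209/144 at the point
E_u = -5/9, E_v = 0, F_u = 0, F_v = 0, G_u = 235/72, G_v = 0
EG - F^2 = 2918089/20736;  g^inv = (20736/2918089) * [[2209/144, 0], [0, 1321/144]]
first-kind symbols [ij,l] = (1/2)(d_i g_jl + d_j g_il - d_l g_ij): [uu,u] = E_u/2 = -5/18, [uu,v] = F_u - E_v/2 = 0, [uv,u] = E_v/2 = 0, [uv,v] = G_u/2 = 235/144, [vv,u] = F_v - G_u/2 = -235/144, [vv,v] = G_v/2 = 0
Gamma^u_ij = (G*[ij,u] - F*[ij,v])/(EG - F^2), Gamma^v_ij = (E*[ij,v] - F*[ij,u])/(EG - F^2)
Gamma_uuu = -40/1321, Gamma_uuv = 0, Gamma_uvv = -235/1321, Gamma_vuu = 0, Gamma_vuv = 5/47, Gamma_vvv = 0
d^2u/dtau^2 = -(Gamma_uuu*(-1)^2 + 2*Gamma_uuv*(-1)*(3/2) + Gamma_uvv*(3/2)^2) = 2275/5284
d^2v/dtau^2 = -(Gamma_vuu*(-1)^2 + 2*Gamma_vuv*(-1)*(3/2) + Gamma_vvv*(3/2)^2) = 15/47


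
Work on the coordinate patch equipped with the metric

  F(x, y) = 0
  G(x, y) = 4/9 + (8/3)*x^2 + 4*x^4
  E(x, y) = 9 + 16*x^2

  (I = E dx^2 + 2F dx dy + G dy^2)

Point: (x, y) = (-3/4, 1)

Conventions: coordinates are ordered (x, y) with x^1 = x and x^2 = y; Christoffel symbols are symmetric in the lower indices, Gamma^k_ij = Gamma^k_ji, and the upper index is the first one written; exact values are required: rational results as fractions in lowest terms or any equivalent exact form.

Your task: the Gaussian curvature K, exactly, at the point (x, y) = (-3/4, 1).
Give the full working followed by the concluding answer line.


E = 18, F = 0, G = 1849/576, EG - F^2 = 1849/32 at the point
E_x = -24, E_y = 0, F_x = 0, F_y = 0, G_x = -43/4, G_y = 0
E_yy = 0, F_xy = 0, G_xx = 97/3
Brioschi: K = (det M1 - det M2) / (EG - F^2)^2 with the standard first/second-derivative matrices M1, M2.
M1 = [[-E_yy/2 + F_xy - G_xx/2, E_x/2, F_x - E_y/2], [F_y - G_x/2, E, F], [G_y/2, F, G]] = [[-97/6, -12, 0], [43/8, 18, 0], [0, 0, 1849/576]]; det M1 = -279199/384
M2 = [[0, E_y/2, G_x/2], [E_y/2, E, F], [G_x/2, F, G]] = [[0, 0, -43/8], [0, 18, 0], [-43/8, 0, 1849/576]]; det M2 = -16641/32
det M1 - det M2 = -79507/384; K = -79507/384 / (1849/32)^2 = -8/129

Answer: K = -8/129


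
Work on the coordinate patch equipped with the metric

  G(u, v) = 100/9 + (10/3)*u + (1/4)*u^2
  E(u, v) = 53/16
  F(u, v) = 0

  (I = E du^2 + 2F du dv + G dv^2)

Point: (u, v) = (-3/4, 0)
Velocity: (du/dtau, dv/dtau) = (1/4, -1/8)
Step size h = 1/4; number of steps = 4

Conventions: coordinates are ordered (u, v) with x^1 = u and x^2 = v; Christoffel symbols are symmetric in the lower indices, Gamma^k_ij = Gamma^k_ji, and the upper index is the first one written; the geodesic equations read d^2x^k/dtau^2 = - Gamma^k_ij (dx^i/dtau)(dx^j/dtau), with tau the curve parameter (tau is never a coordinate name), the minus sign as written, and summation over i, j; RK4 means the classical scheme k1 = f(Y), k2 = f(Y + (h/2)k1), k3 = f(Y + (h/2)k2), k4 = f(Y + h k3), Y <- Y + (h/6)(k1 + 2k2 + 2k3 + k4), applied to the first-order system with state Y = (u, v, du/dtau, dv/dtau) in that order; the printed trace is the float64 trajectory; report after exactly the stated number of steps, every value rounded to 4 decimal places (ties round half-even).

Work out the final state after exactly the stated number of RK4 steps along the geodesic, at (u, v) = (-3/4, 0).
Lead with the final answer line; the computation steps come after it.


Answer: u = -0.4967, v = -0.1199, du/dtau = 0.2566, dv/dtau = -0.1149

f(Y) = (du/dtau, dv/dtau, -Gamma^u_ij Y'^i Y'^j, -Gamma^v_ij Y'^i Y'^j) with the Gammas evaluated at the stage position; h = 0.250000; intermediate values shown to 6 dp
step 0: u = -0.7500, v = 0.0000, du/dtau = 0.2500, dv/dtau = -0.1250
step 1:
  k1: at (u, v) = (-0.750000, 0.000000), (du/dtau, dv/dtau) = (0.250000, -0.125000); Gamma_uuu = 0.000000, Gamma_uuv = 0.000000, Gamma_uvv = -0.446541, Gamma_vuu = 0.000000, Gamma_vuv = 0.169014, Gamma_vvv = 0.000000; k1 = (0.250000, -0.125000, 0.006977, 0.010563)
  k2: at (u, v) = (-0.718750, -0.015625), (du/dtau, dv/dtau) = (0.250872, -0.123680); Gamma_uuu = 0.000000, Gamma_uuv = 0.000000, Gamma_uvv = -0.448899, Gamma_vuu = 0.000000, Gamma_vuv = 0.168126, Gamma_vvv = 0.000000; k2 = (0.250872, -0.123680, 0.006867, 0.010433)
  k3: at (u, v) = (-0.718641, -0.015460), (du/dtau, dv/dtau) = (0.250858, -0.123696); Gamma_uuu = 0.000000, Gamma_uuv = 0.000000, Gamma_uvv = -0.448908, Gamma_vuu = 0.000000, Gamma_vuv = 0.168123, Gamma_vvv = 0.000000; k3 = (0.250858, -0.123696, 0.006869, 0.010434)
  k4: at (u, v) = (-0.687285, -0.030924), (du/dtau, dv/dtau) = (0.251717, -0.122392); Gamma_uuu = 0.000000, Gamma_uuv = 0.000000, Gamma_uvv = -0.451274, Gamma_vuu = 0.000000, Gamma_vuv = 0.167241, Gamma_vvv = 0.000000; k4 = (0.251717, -0.122392, 0.006760, 0.010305)
  Y <- Y + (h/6)(k1 + 2k2 + 2k3 + k4): u = -0.6873, v = -0.0309, du/dtau = 0.2517, dv/dtau = -0.1224
step 2:
  k1: at (u, v) = (-0.687284, -0.030923), (du/dtau, dv/dtau) = (0.251717, -0.122392); Gamma_uuu = 0.000000, Gamma_uuv = 0.000000, Gamma_uvv = -0.451274, Gamma_vuu = 0.000000, Gamma_vuv = 0.167241, Gamma_vvv = 0.000000; k1 = (0.251717, -0.122392, 0.006760, 0.010305)
  k2: at (u, v) = (-0.655820, -0.046222), (du/dtau, dv/dtau) = (0.252562, -0.121103); Gamma_uuu = 0.000000, Gamma_uuv = 0.000000, Gamma_uvv = -0.453649, Gamma_vuu = 0.000000, Gamma_vuv = 0.166366, Gamma_vvv = 0.000000; k2 = (0.252562, -0.121103, 0.006653, 0.010177)
  k3: at (u, v) = (-0.655714, -0.046061), (du/dtau, dv/dtau) = (0.252549, -0.121119); Gamma_uuu = 0.000000, Gamma_uuv = 0.000000, Gamma_uvv = -0.453657, Gamma_vuu = 0.000000, Gamma_vuv = 0.166363, Gamma_vvv = 0.000000; k3 = (0.252549, -0.121119, 0.006655, 0.010178)
  k4: at (u, v) = (-0.624147, -0.061202), (du/dtau, dv/dtau) = (0.253381, -0.119847); Gamma_uuu = 0.000000, Gamma_uuv = 0.000000, Gamma_uvv = -0.456039, Gamma_vuu = 0.000000, Gamma_vuv = 0.165494, Gamma_vvv = 0.000000; k4 = (0.253381, -0.119847, 0.006550, 0.010051)
  Y <- Y + (h/6)(k1 + 2k2 + 2k3 + k4): u = -0.6241, v = -0.0612, du/dtau = 0.2534, dv/dtau = -0.1198
step 3:
  k1: at (u, v) = (-0.624146, -0.061201), (du/dtau, dv/dtau) = (0.253381, -0.119847); Gamma_uuu = 0.000000, Gamma_uuv = 0.000000, Gamma_uvv = -0.456039, Gamma_vuu = 0.000000, Gamma_vuv = 0.165494, Gamma_vvv = 0.000000; k1 = (0.253381, -0.119847, 0.006550, 0.010051)
  k2: at (u, v) = (-0.592473, -0.076182), (du/dtau, dv/dtau) = (0.254199, -0.118591); Gamma_uuu = 0.000000, Gamma_uuv = 0.000000, Gamma_uvv = -0.458430, Gamma_vuu = 0.000000, Gamma_vuv = 0.164631, Gamma_vvv = 0.000000; k2 = (0.254199, -0.118591, 0.006447, 0.009926)
  k3: at (u, v) = (-0.592371, -0.076025), (du/dtau, dv/dtau) = (0.254187, -0.118606); Gamma_uuu = 0.000000, Gamma_uuv = 0.000000, Gamma_uvv = -0.458437, Gamma_vuu = 0.000000, Gamma_vuv = 0.164628, Gamma_vvv = 0.000000; k3 = (0.254187, -0.118606, 0.006449, 0.009926)
  k4: at (u, v) = (-0.560599, -0.090853), (du/dtau, dv/dtau) = (0.254993, -0.117366); Gamma_uuu = 0.000000, Gamma_uuv = 0.000000, Gamma_uvv = -0.460835, Gamma_vuu = 0.000000, Gamma_vuv = 0.163772, Gamma_vvv = 0.000000; k4 = (0.254993, -0.117366, 0.006348, 0.009803)
  Y <- Y + (h/6)(k1 + 2k2 + 2k3 + k4): u = -0.5606, v = -0.0909, du/dtau = 0.2550, dv/dtau = -0.1174
step 4:
  k1: at (u, v) = (-0.560598, -0.090851), (du/dtau, dv/dtau) = (0.254993, -0.117366); Gamma_uuu = 0.000000, Gamma_uuv = 0.000000, Gamma_uvv = -0.460835, Gamma_vuu = 0.000000, Gamma_vuv = 0.163772, Gamma_vvv = 0.000000; k1 = (0.254993, -0.117366, 0.006348, 0.009803)
  k2: at (u, v) = (-0.528724, -0.105522), (du/dtau, dv/dtau) = (0.255786, -0.116140); Gamma_uuu = 0.000000, Gamma_uuv = 0.000000, Gamma_uvv = -0.463241, Gamma_vuu = 0.000000, Gamma_vuv = 0.162921, Gamma_vvv = 0.000000; k2 = (0.255786, -0.116140, 0.006248, 0.009680)
  k3: at (u, v) = (-0.528625, -0.105369), (du/dtau, dv/dtau) = (0.255774, -0.116156); Gamma_uuu = 0.000000, Gamma_uuv = 0.000000, Gamma_uvv = -0.463248, Gamma_vuu = 0.000000, Gamma_vuv = 0.162918, Gamma_vvv = 0.000000; k3 = (0.255774, -0.116156, 0.006250, 0.009680)
  k4: at (u, v) = (-0.496655, -0.119890), (du/dtau, dv/dtau) = (0.256555, -0.114945); Gamma_uuu = 0.000000, Gamma_uuv = 0.000000, Gamma_uvv = -0.465661, Gamma_vuu = 0.000000, Gamma_vuv = 0.162074, Gamma_vvv = 0.000000; k4 = (0.256555, -0.114945, 0.006153, 0.009559)
  Y <- Y + (h/6)(k1 + 2k2 + 2k3 + k4): u = -0.4967, v = -0.1199, du/dtau = 0.2566, dv/dtau = -0.1149


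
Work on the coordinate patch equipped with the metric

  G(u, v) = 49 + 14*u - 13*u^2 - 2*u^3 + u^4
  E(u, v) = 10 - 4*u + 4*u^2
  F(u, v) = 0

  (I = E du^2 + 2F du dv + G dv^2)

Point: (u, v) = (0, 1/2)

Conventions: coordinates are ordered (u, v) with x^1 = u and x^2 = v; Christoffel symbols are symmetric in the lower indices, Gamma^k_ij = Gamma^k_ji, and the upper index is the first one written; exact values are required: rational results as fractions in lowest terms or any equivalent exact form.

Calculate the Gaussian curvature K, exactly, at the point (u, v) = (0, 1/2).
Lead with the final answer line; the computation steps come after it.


Answer: K = 9/350

E = 10, F = 0, G = 49, EG - F^2 = 490 at the point
E_u = -4, E_v = 0, F_u = 0, F_v = 0, G_u = 14, G_v = 0
E_vv = 0, F_uv = 0, G_uu = -26
By Brioschi, K is (det M1 - det M2) divided by (EG - F^2) squared.
M1 = [[-E_vv/2 + F_uv - G_uu/2, E_u/2, F_u - E_v/2], [F_v - G_u/2, E, F], [G_v/2, F, G]] = [[13, -2, 0], [-7, 10, 0], [0, 0, 49]]; det M1 = 5684
M2 = [[0, E_v/2, G_u/2], [E_v/2, E, F], [G_u/2, F, G]] = [[0, 0, 7], [0, 10, 0], [7, 0, 49]]; det M2 = -490
det M1 - det M2 = 6174; K = 6174 / (490)^2 = 9/350


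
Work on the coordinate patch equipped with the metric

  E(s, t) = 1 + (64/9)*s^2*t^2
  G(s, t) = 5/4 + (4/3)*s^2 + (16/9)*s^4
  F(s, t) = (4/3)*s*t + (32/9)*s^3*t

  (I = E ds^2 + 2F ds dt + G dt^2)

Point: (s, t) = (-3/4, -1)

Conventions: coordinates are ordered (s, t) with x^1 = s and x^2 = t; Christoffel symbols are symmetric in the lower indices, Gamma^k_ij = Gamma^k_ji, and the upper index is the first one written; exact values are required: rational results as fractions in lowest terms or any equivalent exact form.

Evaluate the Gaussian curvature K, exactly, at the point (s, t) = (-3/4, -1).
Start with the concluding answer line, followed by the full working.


Answer: K = -1024/11025

E = 5, F = 5/2, G = 41/16, EG - F^2 = 105/16 at the point
E_s = -32/3, E_t = -8, F_s = -22/3, F_t = -5/2, G_s = -5, G_t = 0
E_tt = 8, F_st = 22/3, G_ss = 44/3
K follows from Brioschi's formula, (det M1 - det M2)/(EG - F^2)^2.
M1 = [[-E_tt/2 + F_st - G_ss/2, E_s/2, F_s - E_t/2], [F_t - G_s/2, E, F], [G_t/2, F, G]] = [[-4, -16/3, -10/3], [0, 5, 5/2], [0, 5/2, 41/16]]; det M1 = -105/4
M2 = [[0, E_t/2, G_s/2], [E_t/2, E, F], [G_s/2, F, G]] = [[0, -4, -5/2], [-4, 5, 5/2], [-5/2, 5/2, 41/16]]; det M2 = -89/4
det M1 - det M2 = -4; K = -4 / (105/16)^2 = -1024/11025


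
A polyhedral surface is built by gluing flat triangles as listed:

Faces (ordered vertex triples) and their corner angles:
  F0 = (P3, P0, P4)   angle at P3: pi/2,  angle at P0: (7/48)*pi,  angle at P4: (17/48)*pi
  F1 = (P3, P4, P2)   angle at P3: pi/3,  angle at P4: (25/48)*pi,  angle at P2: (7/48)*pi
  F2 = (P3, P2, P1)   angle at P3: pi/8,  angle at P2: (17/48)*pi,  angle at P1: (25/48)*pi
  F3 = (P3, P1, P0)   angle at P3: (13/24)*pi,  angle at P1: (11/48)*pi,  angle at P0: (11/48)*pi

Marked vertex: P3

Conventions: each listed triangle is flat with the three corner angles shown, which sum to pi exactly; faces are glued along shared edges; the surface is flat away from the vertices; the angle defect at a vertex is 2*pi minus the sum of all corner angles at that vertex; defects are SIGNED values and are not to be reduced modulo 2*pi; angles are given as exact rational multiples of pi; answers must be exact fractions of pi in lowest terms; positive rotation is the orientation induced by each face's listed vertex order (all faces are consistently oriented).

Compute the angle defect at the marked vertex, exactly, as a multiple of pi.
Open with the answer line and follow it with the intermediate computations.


Answer: defect(P3) = pi/2

Sum of corner angles at P3: (3/2)*pi
defect = 2*pi - (3/2)*pi


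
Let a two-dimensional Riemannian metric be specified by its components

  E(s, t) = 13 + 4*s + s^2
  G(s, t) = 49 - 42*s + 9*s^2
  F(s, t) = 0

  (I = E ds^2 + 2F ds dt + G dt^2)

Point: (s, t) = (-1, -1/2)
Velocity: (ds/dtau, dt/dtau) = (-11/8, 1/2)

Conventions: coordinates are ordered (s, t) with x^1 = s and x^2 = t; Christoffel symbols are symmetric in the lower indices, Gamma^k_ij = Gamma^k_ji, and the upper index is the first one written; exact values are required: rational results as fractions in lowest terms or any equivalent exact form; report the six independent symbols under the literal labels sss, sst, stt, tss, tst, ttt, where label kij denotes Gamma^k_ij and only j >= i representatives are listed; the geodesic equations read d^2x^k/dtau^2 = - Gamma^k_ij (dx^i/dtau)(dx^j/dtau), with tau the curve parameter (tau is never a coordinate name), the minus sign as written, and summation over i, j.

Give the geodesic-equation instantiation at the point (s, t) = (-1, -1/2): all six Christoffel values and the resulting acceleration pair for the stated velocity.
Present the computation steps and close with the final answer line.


E = 10, F = 0, G = 100 at the point
E_s = 2, E_t = 0, F_s = 0, F_t = 0, G_s = -60, G_t = 0
EG - F^2 = 1000;  g^inv = (1/1000) * [[100, 0], [0, 10]]
first-kind symbols [ij,l] = (1/2)(d_i g_jl + d_j g_il - d_l g_ij): [ss,s] = E_s/2 = 1, [ss,t] = F_s - E_t/2 = 0, [st,s] = E_t/2 = 0, [st,t] = G_s/2 = -30, [tt,s] = F_t - G_s/2 = 30, [tt,t] = G_t/2 = 0
Gamma^s_ij = (G*[ij,s] - F*[ij,t])/(EG - F^2), Gamma^t_ij = (E*[ij,t] - F*[ij,s])/(EG - F^2)
Gamma_sss = 1/10, Gamma_sst = 0, Gamma_stt = 3, Gamma_tss = 0, Gamma_tst = -3/10, Gamma_ttt = 0
d^2s/dtau^2 = -(Gamma_sss*(-11/8)^2 + 2*Gamma_sst*(-11/8)*(1/2) + Gamma_stt*(1/2)^2) = -601/640
d^2t/dtau^2 = -(Gamma_tss*(-11/8)^2 + 2*Gamma_tst*(-11/8)*(1/2) + Gamma_ttt*(1/2)^2) = -33/80

Answer: Gamma_sss = 1/10, Gamma_sst = 0, Gamma_stt = 3, Gamma_tss = 0, Gamma_tst = -3/10, Gamma_ttt = 0; accelerations (d^2s/dtau^2, d^2t/dtau^2) = (-601/640, -33/80)


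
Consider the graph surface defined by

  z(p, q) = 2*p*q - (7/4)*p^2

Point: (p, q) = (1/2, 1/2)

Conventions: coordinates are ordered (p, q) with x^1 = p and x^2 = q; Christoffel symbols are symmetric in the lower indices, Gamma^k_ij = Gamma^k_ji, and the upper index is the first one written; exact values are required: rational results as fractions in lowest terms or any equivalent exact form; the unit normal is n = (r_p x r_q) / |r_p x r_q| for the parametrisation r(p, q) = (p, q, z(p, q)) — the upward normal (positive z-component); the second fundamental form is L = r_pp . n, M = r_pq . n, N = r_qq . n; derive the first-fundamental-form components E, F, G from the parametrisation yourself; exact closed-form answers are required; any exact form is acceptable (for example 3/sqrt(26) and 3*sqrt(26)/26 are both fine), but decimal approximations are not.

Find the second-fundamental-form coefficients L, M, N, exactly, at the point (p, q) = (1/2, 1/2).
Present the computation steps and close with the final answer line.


z_p = -3/4, z_q = 1, z_pp = -7/2, z_pq = 2, z_qq = 0
E = 25/16, F = -3/4, G = 2; answer radicand W^2 = 41/16
unnormalised second-form numerators: l = -7/2, m = 2, n = 0; L = l/sqrt(41/16), and similarly M = m/sqrt(W^2), N = n/sqrt(W^2)

Answer: L = -14*sqrt(41)/41, M = 8*sqrt(41)/41, N = 0


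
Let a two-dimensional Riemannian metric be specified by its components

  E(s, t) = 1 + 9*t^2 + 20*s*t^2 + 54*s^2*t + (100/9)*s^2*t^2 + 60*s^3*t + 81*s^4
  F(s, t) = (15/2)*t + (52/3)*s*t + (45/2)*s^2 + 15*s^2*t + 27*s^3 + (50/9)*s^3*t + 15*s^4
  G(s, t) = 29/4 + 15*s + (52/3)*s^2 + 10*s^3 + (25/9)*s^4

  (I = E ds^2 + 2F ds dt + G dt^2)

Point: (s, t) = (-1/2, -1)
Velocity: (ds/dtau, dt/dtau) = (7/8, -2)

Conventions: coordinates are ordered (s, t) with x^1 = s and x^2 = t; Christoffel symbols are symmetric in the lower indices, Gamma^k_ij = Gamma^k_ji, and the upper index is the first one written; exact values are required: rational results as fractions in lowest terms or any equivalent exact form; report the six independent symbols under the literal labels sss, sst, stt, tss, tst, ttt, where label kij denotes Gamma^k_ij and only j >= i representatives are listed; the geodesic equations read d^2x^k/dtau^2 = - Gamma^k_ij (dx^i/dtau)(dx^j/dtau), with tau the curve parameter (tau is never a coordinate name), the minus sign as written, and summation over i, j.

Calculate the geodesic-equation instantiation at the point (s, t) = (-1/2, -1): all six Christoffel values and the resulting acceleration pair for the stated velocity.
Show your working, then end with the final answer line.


E = 265/144, F = 187/144, G = 433/144 at the point
E_s = -407/18, E_t = 22/9, F_s = -65/4, F_t = 17/9, G_s = 34/9, G_t = 0
EG - F^2 = 277/72;  g^inv = (72/277) * [[433/144, -187/144], [-187/144, 265/144]]
first-kind symbols [ij,l] = (1/2)(d_i g_jl + d_j g_il - d_l g_ij): [ss,s] = E_s/2 = -407/36, [ss,t] = F_s - E_t/2 = -629/36, [st,s] = E_t/2 = 11/9, [st,t] = G_s/2 = 17/9, [tt,s] = F_t - G_s/2 = 0, [tt,t] = G_t/2 = 0
Gamma^s_ij = (G*[ij,s] - F*[ij,t])/(EG - F^2), Gamma^t_ij = (E*[ij,t] - F*[ij,s])/(EG - F^2)
Gamma_sss = -814/277, Gamma_sst = 88/277, Gamma_stt = 0, Gamma_tss = -1258/277, Gamma_tst = 136/277, Gamma_ttt = 0
d^2s/dtau^2 = -(Gamma_sss*(7/8)^2 + 2*Gamma_sst*(7/8)*(-2) + Gamma_stt*(-2)^2) = 29799/8864
d^2t/dtau^2 = -(Gamma_tss*(7/8)^2 + 2*Gamma_tst*(7/8)*(-2) + Gamma_ttt*(-2)^2) = 46053/8864

Answer: Gamma_sss = -814/277, Gamma_sst = 88/277, Gamma_stt = 0, Gamma_tss = -1258/277, Gamma_tst = 136/277, Gamma_ttt = 0; accelerations (d^2s/dtau^2, d^2t/dtau^2) = (29799/8864, 46053/8864)


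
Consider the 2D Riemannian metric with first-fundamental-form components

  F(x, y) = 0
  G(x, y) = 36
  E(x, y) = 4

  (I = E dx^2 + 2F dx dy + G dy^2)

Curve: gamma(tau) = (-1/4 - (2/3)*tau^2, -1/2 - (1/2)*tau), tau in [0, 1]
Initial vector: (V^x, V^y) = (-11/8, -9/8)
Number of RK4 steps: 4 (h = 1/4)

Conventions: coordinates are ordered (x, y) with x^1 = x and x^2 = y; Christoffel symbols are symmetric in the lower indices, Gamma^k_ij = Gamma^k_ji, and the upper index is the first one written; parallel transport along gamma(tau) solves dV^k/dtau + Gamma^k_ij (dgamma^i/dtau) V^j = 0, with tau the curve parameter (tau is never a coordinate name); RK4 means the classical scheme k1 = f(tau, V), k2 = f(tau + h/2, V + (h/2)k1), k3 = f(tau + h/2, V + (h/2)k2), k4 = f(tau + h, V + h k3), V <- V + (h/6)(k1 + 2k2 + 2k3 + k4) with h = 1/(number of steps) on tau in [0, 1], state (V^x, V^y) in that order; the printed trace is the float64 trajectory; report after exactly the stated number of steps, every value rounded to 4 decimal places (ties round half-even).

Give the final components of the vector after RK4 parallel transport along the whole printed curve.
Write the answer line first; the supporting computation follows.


Answer: V^x = -1.3750, V^y = -1.1250

gamma'(tau) = (-(4/3)*tau, -1/2); f(tau, V)^k = -Gamma^k_ij(gamma(tau)) gamma'^i(tau) V^j; h = 1/4; intermediate values shown to 6 dp
curve data and Christoffel symbols at the stage parameters:
  tau = 0.000000: gamma = (-0.250000, -0.500000), gamma' = (0.000000, -0.500000); Gamma_xxx = 0.000000, Gamma_xxy = 0.000000, Gamma_xyy = 0.000000, Gamma_yxx = 0.000000, Gamma_yxy = 0.000000, Gamma_yyy = 0.000000
  tau = 0.125000: gamma = (-0.260417, -0.562500), gamma' = (-0.166667, -0.500000); Gamma_xxx = 0.000000, Gamma_xxy = 0.000000, Gamma_xyy = 0.000000, Gamma_yxx = 0.000000, Gamma_yxy = 0.000000, Gamma_yyy = 0.000000
  tau = 0.250000: gamma = (-0.291667, -0.625000), gamma' = (-0.333333, -0.500000); Gamma_xxx = 0.000000, Gamma_xxy = 0.000000, Gamma_xyy = 0.000000, Gamma_yxx = 0.000000, Gamma_yxy = 0.000000, Gamma_yyy = 0.000000
  tau = 0.375000: gamma = (-0.343750, -0.687500), gamma' = (-0.500000, -0.500000); Gamma_xxx = 0.000000, Gamma_xxy = 0.000000, Gamma_xyy = 0.000000, Gamma_yxx = 0.000000, Gamma_yxy = 0.000000, Gamma_yyy = 0.000000
  tau = 0.500000: gamma = (-0.416667, -0.750000), gamma' = (-0.666667, -0.500000); Gamma_xxx = 0.000000, Gamma_xxy = 0.000000, Gamma_xyy = 0.000000, Gamma_yxx = 0.000000, Gamma_yxy = 0.000000, Gamma_yyy = 0.000000
  tau = 0.625000: gamma = (-0.510417, -0.812500), gamma' = (-0.833333, -0.500000); Gamma_xxx = 0.000000, Gamma_xxy = 0.000000, Gamma_xyy = 0.000000, Gamma_yxx = 0.000000, Gamma_yxy = 0.000000, Gamma_yyy = 0.000000
  tau = 0.750000: gamma = (-0.625000, -0.875000), gamma' = (-1.000000, -0.500000); Gamma_xxx = 0.000000, Gamma_xxy = 0.000000, Gamma_xyy = 0.000000, Gamma_yxx = 0.000000, Gamma_yxy = 0.000000, Gamma_yyy = 0.000000
  tau = 0.875000: gamma = (-0.760417, -0.937500), gamma' = (-1.166667, -0.500000); Gamma_xxx = 0.000000, Gamma_xxy = 0.000000, Gamma_xyy = 0.000000, Gamma_yxx = 0.000000, Gamma_yxy = 0.000000, Gamma_yyy = 0.000000
  tau = 1.000000: gamma = (-0.916667, -1.000000), gamma' = (-1.333333, -0.500000); Gamma_xxx = 0.000000, Gamma_xxy = 0.000000, Gamma_xyy = 0.000000, Gamma_yxx = 0.000000, Gamma_yxy = 0.000000, Gamma_yyy = 0.000000
step 0: V^x = -1.3750, V^y = -1.1250
step 1: k1 = (0.000000, 0.000000), k2 = (0.000000, 0.000000), k3 = (0.000000, 0.000000), k4 = (0.000000, 0.000000); V <- V + (h/6)(k1 + 2k2 + 2k3 + k4): V^x = -1.3750, V^y = -1.1250
step 2: k1 = (0.000000, 0.000000), k2 = (0.000000, 0.000000), k3 = (0.000000, 0.000000), k4 = (0.000000, 0.000000); V <- V + (h/6)(k1 + 2k2 + 2k3 + k4): V^x = -1.3750, V^y = -1.1250
step 3: k1 = (0.000000, 0.000000), k2 = (0.000000, 0.000000), k3 = (0.000000, 0.000000), k4 = (0.000000, 0.000000); V <- V + (h/6)(k1 + 2k2 + 2k3 + k4): V^x = -1.3750, V^y = -1.1250
step 4: k1 = (0.000000, 0.000000), k2 = (0.000000, 0.000000), k3 = (0.000000, 0.000000), k4 = (0.000000, 0.000000); V <- V + (h/6)(k1 + 2k2 + 2k3 + k4): V^x = -1.3750, V^y = -1.1250


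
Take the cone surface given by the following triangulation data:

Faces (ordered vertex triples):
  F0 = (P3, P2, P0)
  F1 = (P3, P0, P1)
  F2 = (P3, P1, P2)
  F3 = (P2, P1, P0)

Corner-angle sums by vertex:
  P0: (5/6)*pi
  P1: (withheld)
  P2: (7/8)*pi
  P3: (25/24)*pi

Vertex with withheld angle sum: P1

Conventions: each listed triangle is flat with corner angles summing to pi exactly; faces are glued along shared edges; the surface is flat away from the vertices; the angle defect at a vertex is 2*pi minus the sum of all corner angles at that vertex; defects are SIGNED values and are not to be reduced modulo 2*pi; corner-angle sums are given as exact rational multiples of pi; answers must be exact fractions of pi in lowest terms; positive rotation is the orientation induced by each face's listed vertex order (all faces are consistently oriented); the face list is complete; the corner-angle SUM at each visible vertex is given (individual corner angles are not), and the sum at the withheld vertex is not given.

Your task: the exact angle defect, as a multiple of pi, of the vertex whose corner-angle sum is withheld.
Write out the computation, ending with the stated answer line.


V = 4, E = 6, F = 4; chi = V - E + F = 2
Gauss-Bonnet: total defect = 2*pi*chi = 4*pi; visible defects sum to (13/4)*pi

Answer: defect(P1) = (3/4)*pi


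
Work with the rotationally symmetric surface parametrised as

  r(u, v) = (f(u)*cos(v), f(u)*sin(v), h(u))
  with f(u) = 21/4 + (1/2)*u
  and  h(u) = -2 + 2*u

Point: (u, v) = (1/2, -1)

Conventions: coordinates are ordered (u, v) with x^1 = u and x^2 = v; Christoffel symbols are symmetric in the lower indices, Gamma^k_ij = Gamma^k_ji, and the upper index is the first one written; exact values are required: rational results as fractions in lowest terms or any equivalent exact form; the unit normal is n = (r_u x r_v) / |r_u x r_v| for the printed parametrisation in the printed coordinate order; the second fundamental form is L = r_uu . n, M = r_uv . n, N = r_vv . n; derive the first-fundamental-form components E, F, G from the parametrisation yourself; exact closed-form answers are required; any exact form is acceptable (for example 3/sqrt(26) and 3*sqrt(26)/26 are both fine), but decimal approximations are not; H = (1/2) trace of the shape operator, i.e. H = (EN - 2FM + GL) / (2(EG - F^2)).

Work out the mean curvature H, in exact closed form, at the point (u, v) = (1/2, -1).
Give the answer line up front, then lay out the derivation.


Answer: H = 4*sqrt(17)/187

f = 11/2, f' = 1/2, f'' = 0, h' = 2, h'' = 0
E = 17/4, F = 0, G = 121/4; answer radicand W^2 = 17/4
unnormalised second-form numerators: l = 0, m = 0, n = 11; L = l/sqrt(17/4), and similarly M = m/sqrt(W^2), N = n/sqrt(W^2)
H = (E*n - 2*F*m + G*l) / (2*(EG - F^2)*sqrt(W^2)); E*n - 2*F*m + G*l = 187/4, EG - F^2 = 2057/16, so H = (2/11)/sqrt(17/4)


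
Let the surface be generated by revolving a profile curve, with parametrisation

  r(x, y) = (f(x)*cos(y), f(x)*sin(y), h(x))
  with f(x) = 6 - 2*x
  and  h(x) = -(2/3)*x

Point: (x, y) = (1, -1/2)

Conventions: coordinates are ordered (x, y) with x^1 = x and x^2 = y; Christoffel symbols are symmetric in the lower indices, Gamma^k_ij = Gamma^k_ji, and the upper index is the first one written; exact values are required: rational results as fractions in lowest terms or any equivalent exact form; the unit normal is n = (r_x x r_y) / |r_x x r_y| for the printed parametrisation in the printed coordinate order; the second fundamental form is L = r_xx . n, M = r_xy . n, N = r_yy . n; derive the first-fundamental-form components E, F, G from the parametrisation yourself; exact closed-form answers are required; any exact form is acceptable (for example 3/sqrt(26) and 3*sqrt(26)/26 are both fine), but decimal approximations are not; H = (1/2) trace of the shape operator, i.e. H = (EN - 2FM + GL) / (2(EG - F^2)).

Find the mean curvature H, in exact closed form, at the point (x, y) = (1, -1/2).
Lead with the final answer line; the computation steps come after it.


Answer: H = -sqrt(10)/80

f = 4, f' = -2, f'' = 0, h' = -2/3, h'' = 0
E = 40/9, F = 0, G = 16; answer radicand W^2 = 40/9
unnormalised second-form numerators: l = 0, m = 0, n = -8/3; L = l/sqrt(40/9), and similarly M = m/sqrt(W^2), N = n/sqrt(W^2)
H = (E*n - 2*F*m + G*l) / (2*(EG - F^2)*sqrt(W^2)); E*n - 2*F*m + G*l = -320/27, EG - F^2 = 640/9, so H = (-1/12)/sqrt(40/9)


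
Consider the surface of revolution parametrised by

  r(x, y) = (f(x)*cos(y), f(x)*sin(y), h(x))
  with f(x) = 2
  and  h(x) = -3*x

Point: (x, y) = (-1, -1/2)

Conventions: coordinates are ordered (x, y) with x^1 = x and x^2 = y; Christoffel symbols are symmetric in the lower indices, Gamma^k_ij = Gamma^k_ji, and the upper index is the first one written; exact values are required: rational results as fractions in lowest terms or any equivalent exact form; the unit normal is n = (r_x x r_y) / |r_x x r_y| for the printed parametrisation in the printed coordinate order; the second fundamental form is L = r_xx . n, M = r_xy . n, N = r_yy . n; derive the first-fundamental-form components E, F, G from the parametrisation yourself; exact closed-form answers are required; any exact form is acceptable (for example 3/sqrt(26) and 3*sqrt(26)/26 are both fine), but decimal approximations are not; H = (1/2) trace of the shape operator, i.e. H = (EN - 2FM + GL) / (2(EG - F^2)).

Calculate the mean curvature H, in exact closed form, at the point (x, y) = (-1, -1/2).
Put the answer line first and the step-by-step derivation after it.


Answer: H = -1/4

f = 2, f' = 0, f'' = 0, h' = -3, h'' = 0
E = 9, F = 0, G = 4; answer radicand W^2 = 9
unnormalised second-form numerators: l = 0, m = 0, n = -6; L = l/sqrt(9), and similarly M = m/sqrt(W^2), N = n/sqrt(W^2)
H = (E*n - 2*F*m + G*l) / (2*(EG - F^2)*sqrt(W^2)); E*n - 2*F*m + G*l = -54, EG - F^2 = 36, so H = (-3/4)/sqrt(9)


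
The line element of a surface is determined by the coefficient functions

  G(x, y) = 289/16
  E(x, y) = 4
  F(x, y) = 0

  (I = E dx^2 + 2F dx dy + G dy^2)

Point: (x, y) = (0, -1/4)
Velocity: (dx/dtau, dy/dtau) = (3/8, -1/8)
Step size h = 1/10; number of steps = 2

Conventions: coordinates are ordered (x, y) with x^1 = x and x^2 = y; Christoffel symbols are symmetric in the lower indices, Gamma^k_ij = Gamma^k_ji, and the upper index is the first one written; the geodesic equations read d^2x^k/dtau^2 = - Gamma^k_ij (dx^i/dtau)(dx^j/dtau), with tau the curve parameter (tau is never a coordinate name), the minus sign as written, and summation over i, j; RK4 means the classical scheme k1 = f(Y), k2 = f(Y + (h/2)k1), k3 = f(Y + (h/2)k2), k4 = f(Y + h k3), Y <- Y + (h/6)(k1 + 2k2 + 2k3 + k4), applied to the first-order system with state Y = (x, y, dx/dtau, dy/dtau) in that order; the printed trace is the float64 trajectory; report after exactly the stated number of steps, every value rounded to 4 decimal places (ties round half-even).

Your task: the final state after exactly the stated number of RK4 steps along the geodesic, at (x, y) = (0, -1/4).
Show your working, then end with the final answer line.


f(Y) = (dx/dtau, dy/dtau, -Gamma^x_ij Y'^i Y'^j, -Gamma^y_ij Y'^i Y'^j) with the Gammas evaluated at the stage position; h = 0.100000; intermediate values shown to 6 dp
step 0: x = 0.0000, y = -0.2500, dx/dtau = 0.3750, dy/dtau = -0.1250
step 1:
  k1: at (x, y) = (0.000000, -0.250000), (dx/dtau, dy/dtau) = (0.375000, -0.125000); Gamma_xxx = 0.000000, Gamma_xxy = 0.000000, Gamma_xyy = 0.000000, Gamma_yxx = 0.000000, Gamma_yxy = 0.000000, Gamma_yyy = 0.000000; k1 = (0.375000, -0.125000, 0.000000, 0.000000)
  k2: at (x, y) = (0.018750, -0.256250), (dx/dtau, dy/dtau) = (0.375000, -0.125000); Gamma_xxx = 0.000000, Gamma_xxy = 0.000000, Gamma_xyy = 0.000000, Gamma_yxx = 0.000000, Gamma_yxy = 0.000000, Gamma_yyy = 0.000000; k2 = (0.375000, -0.125000, 0.000000, 0.000000)
  k3: at (x, y) = (0.018750, -0.256250), (dx/dtau, dy/dtau) = (0.375000, -0.125000); Gamma_xxx = 0.000000, Gamma_xxy = 0.000000, Gamma_xyy = 0.000000, Gamma_yxx = 0.000000, Gamma_yxy = 0.000000, Gamma_yyy = 0.000000; k3 = (0.375000, -0.125000, 0.000000, 0.000000)
  k4: at (x, y) = (0.037500, -0.262500), (dx/dtau, dy/dtau) = (0.375000, -0.125000); Gamma_xxx = 0.000000, Gamma_xxy = 0.000000, Gamma_xyy = 0.000000, Gamma_yxx = 0.000000, Gamma_yxy = 0.000000, Gamma_yyy = 0.000000; k4 = (0.375000, -0.125000, 0.000000, 0.000000)
  Y <- Y + (h/6)(k1 + 2k2 + 2k3 + k4): x = 0.0375, y = -0.2625, dx/dtau = 0.3750, dy/dtau = -0.1250
step 2:
  k1: at (x, y) = (0.037500, -0.262500), (dx/dtau, dy/dtau) = (0.375000, -0.125000); Gamma_xxx = 0.000000, Gamma_xxy = 0.000000, Gamma_xyy = 0.000000, Gamma_yxx = 0.000000, Gamma_yxy = 0.000000, Gamma_yyy = 0.000000; k1 = (0.375000, -0.125000, 0.000000, 0.000000)
  k2: at (x, y) = (0.056250, -0.268750), (dx/dtau, dy/dtau) = (0.375000, -0.125000); Gamma_xxx = 0.000000, Gamma_xxy = 0.000000, Gamma_xyy = 0.000000, Gamma_yxx = 0.000000, Gamma_yxy = 0.000000, Gamma_yyy = 0.000000; k2 = (0.375000, -0.125000, 0.000000, 0.000000)
  k3: at (x, y) = (0.056250, -0.268750), (dx/dtau, dy/dtau) = (0.375000, -0.125000); Gamma_xxx = 0.000000, Gamma_xxy = 0.000000, Gamma_xyy = 0.000000, Gamma_yxx = 0.000000, Gamma_yxy = 0.000000, Gamma_yyy = 0.000000; k3 = (0.375000, -0.125000, 0.000000, 0.000000)
  k4: at (x, y) = (0.075000, -0.275000), (dx/dtau, dy/dtau) = (0.375000, -0.125000); Gamma_xxx = 0.000000, Gamma_xxy = 0.000000, Gamma_xyy = 0.000000, Gamma_yxx = 0.000000, Gamma_yxy = 0.000000, Gamma_yyy = 0.000000; k4 = (0.375000, -0.125000, 0.000000, 0.000000)
  Y <- Y + (h/6)(k1 + 2k2 + 2k3 + k4): x = 0.0750, y = -0.2750, dx/dtau = 0.3750, dy/dtau = -0.1250

Answer: x = 0.0750, y = -0.2750, dx/dtau = 0.3750, dy/dtau = -0.1250


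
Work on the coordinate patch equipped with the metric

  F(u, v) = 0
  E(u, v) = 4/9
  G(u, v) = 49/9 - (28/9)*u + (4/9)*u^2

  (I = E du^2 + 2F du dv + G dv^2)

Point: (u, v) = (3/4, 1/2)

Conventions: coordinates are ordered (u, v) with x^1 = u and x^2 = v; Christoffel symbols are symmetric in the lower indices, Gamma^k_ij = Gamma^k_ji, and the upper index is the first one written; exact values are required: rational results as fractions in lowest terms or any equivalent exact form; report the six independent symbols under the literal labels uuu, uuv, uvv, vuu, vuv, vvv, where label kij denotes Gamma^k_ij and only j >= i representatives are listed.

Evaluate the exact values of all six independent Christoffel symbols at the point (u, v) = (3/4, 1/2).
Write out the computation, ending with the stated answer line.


E = 4/9, F = 0, G = 121/36 at the point
E_u = 0, E_v = 0, F_u = 0, F_v = 0, G_u = -22/9, G_v = 0
EG - F^2 = 121/81;  g^inv = (81/121) * [[121/36, 0], [0, 4/9]]
first-kind symbols [ij,l] = (1/2)(d_i g_jl + d_j g_il - d_l g_ij): [uu,u] = E_u/2 = 0, [uu,v] = F_u - E_v/2 = 0, [uv,u] = E_v/2 = 0, [uv,v] = G_u/2 = -11/9, [vv,u] = F_v - G_u/2 = 11/9, [vv,v] = G_v/2 = 0
Gamma^u_ij = (G*[ij,u] - F*[ij,v])/(EG - F^2), Gamma^v_ij = (E*[ij,v] - F*[ij,u])/(EG - F^2)

Answer: Gamma_uuu = 0, Gamma_uuv = 0, Gamma_uvv = 11/4, Gamma_vuu = 0, Gamma_vuv = -4/11, Gamma_vvv = 0


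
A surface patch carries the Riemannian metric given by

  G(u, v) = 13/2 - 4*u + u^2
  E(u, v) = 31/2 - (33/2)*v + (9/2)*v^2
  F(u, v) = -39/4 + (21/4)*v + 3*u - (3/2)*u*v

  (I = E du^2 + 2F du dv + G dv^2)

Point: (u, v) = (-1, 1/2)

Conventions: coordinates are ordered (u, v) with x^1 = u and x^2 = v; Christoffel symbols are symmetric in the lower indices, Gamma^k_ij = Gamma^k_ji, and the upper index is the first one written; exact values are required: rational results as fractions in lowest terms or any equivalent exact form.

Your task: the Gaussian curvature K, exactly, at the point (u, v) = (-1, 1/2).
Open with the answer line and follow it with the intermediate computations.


Answer: K = 56608/290521

E = 67/8, F = -75/8, G = 23/2, EG - F^2 = 539/64 at the point
E_u = 0, E_v = -12, F_u = 9/4, F_v = 27/4, G_u = -6, G_v = 0
E_vv = 9, F_uv = -3/2, G_uu = 2
Brioschi: K = (det M1 - det M2) / (EG - F^2)^2 with the standard first/second-derivative matrices M1, M2.
M1 = [[-E_vv/2 + F_uv - G_uu/2, E_u/2, F_u - E_v/2], [F_v - G_u/2, E, F], [G_v/2, F, G]] = [[-7, 0, 33/4], [39/4, 67/8, -75/8], [0, -75/8, 23/2]]; det M1 = -104071/128
M2 = [[0, E_v/2, G_u/2], [E_v/2, E, F], [G_u/2, F, G]] = [[0, -6, -3], [-6, 67/8, -75/8], [-3, -75/8, 23/2]]; det M2 = -6615/8
det M1 - det M2 = 1769/128; K = 1769/128 / (539/64)^2 = 56608/290521


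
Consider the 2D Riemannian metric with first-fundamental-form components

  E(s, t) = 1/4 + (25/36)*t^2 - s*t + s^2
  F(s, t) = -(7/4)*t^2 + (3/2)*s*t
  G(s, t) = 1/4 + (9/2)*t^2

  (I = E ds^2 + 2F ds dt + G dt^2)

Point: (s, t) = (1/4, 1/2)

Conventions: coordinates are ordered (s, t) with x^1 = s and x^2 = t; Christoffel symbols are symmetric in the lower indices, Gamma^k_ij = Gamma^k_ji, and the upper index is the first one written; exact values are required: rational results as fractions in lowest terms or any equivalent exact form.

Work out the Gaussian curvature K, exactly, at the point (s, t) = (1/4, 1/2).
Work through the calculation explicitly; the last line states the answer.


E = 13/36, F = -1/4, G = 11/8, EG - F^2 = 125/288 at the point
E_s = 0, E_t = 4/9, F_s = 3/4, F_t = -11/8, G_s = 0, G_t = 9/2
E_tt = 25/18, F_st = 3/2, G_ss = 0
K follows from Brioschi's formula, (det M1 - det M2)/(EG - F^2)^2.
M1 = [[-E_tt/2 + F_st - G_ss/2, E_s/2, F_s - E_t/2], [F_t - G_s/2, E, F], [G_t/2, F, G]] = [[29/36, 0, 19/36], [-11/8, 13/36, -1/4], [9/4, -1/4, 11/8]]; det M1 = 265/2592
M2 = [[0, E_t/2, G_s/2], [E_t/2, E, F], [G_s/2, F, G]] = [[0, 2/9, 0], [2/9, 13/36, -1/4], [0, -1/4, 11/8]]; det M2 = -11/162
det M1 - det M2 = 49/288; K = 49/288 / (125/288)^2 = 14112/15625

Answer: K = 14112/15625


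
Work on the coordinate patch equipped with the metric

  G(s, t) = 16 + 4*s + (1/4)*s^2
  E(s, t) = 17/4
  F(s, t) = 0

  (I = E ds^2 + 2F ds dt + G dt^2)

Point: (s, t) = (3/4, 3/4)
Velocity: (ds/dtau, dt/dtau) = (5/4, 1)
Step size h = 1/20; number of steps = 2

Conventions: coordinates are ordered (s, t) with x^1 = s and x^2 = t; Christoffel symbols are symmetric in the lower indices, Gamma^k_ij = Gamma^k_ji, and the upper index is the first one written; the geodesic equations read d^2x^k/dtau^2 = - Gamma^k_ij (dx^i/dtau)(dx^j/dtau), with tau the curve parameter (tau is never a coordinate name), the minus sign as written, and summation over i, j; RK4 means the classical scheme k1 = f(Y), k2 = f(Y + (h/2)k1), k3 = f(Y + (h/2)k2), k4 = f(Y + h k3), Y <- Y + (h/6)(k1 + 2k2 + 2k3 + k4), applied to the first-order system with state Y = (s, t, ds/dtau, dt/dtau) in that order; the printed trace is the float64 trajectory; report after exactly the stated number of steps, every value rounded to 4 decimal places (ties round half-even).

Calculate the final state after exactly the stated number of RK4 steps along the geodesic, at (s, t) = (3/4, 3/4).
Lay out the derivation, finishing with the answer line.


f(Y) = (ds/dtau, dt/dtau, -Gamma^s_ij Y'^i Y'^j, -Gamma^t_ij Y'^i Y'^j) with the Gammas evaluated at the stage position; h = 0.050000; intermediate values shown to 6 dp
step 0: s = 0.7500, t = 0.7500, ds/dtau = 1.2500, dt/dtau = 1.0000
step 1:
  k1: at (s, t) = (0.750000, 0.750000), (ds/dtau, dt/dtau) = (1.250000, 1.000000); Gamma_sss = 0.000000, Gamma_sst = 0.000000, Gamma_stt = -0.514706, Gamma_tss = 0.000000, Gamma_tst = 0.114286, Gamma_ttt = 0.000000; k1 = (1.250000, 1.000000, 0.514706, -0.285714)
  k2: at (s, t) = (0.781250, 0.775000), (ds/dtau, dt/dtau) = (1.262868, 0.992857); Gamma_sss = 0.000000, Gamma_sst = 0.000000, Gamma_stt = -0.516544, Gamma_tss = 0.000000, Gamma_tst = 0.113879, Gamma_ttt = 0.000000; k2 = (1.262868, 0.992857, 0.509191, -0.285574)
  k3: at (s, t) = (0.781572, 0.774821), (ds/dtau, dt/dtau) = (1.262730, 0.992861); Gamma_sss = 0.000000, Gamma_sst = 0.000000, Gamma_stt = -0.516563, Gamma_tss = 0.000000, Gamma_tst = 0.113875, Gamma_ttt = 0.000000; k3 = (1.262730, 0.992861, 0.509214, -0.285533)
  k4: at (s, t) = (0.813136, 0.799643), (ds/dtau, dt/dtau) = (1.275461, 0.985723); Gamma_sss = 0.000000, Gamma_sst = 0.000000, Gamma_stt = -0.518420, Gamma_tss = 0.000000, Gamma_tst = 0.113467, Gamma_ttt = 0.000000; k4 = (1.275461, 0.985723, 0.503723, -0.285313)
  Y <- Y + (h/6)(k1 + 2k2 + 2k3 + k4): s = 0.8131, t = 0.7996, ds/dtau = 1.2755, dt/dtau = 0.9857
step 2:
  k1: at (s, t) = (0.813139, 0.799643), (ds/dtau, dt/dtau) = (1.275460, 0.985723); Gamma_sss = 0.000000, Gamma_sst = 0.000000, Gamma_stt = -0.518420, Gamma_tss = 0.000000, Gamma_tst = 0.113467, Gamma_ttt = 0.000000; k1 = (1.275460, 0.985723, 0.503723, -0.285313)
  k2: at (s, t) = (0.845025, 0.824286), (ds/dtau, dt/dtau) = (1.288053, 0.978590); Gamma_sss = 0.000000, Gamma_sst = 0.000000, Gamma_stt = -0.520296, Gamma_tss = 0.000000, Gamma_tst = 0.113058, Gamma_ttt = 0.000000; k2 = (1.288053, 0.978590, 0.498255, -0.285014)
  k3: at (s, t) = (0.845340, 0.824108), (ds/dtau, dt/dtau) = (1.287917, 0.978598); Gamma_sss = 0.000000, Gamma_sst = 0.000000, Gamma_stt = -0.520314, Gamma_tss = 0.000000, Gamma_tst = 0.113054, Gamma_ttt = 0.000000; k3 = (1.287917, 0.978598, 0.498281, -0.284975)
  k4: at (s, t) = (0.877535, 0.848573), (ds/dtau, dt/dtau) = (1.300374, 0.971474); Gamma_sss = 0.000000, Gamma_sst = 0.000000, Gamma_stt = -0.522208, Gamma_tss = 0.000000, Gamma_tst = 0.112644, Gamma_ttt = 0.000000; k4 = (1.300374, 0.971474, 0.492840, -0.284602)
  Y <- Y + (h/6)(k1 + 2k2 + 2k3 + k4): s = 0.8775, t = 0.8486, ds/dtau = 1.3004, dt/dtau = 0.9715

Answer: s = 0.8775, t = 0.8486, ds/dtau = 1.3004, dt/dtau = 0.9715
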